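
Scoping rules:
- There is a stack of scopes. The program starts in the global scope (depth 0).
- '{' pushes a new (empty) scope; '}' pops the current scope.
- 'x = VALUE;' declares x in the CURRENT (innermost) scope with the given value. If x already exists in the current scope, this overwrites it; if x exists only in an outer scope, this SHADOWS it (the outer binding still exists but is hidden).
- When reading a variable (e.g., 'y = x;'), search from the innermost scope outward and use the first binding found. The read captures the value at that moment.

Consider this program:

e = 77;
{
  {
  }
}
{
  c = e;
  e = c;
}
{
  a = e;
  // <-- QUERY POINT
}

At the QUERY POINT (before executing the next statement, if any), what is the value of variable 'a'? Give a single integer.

Step 1: declare e=77 at depth 0
Step 2: enter scope (depth=1)
Step 3: enter scope (depth=2)
Step 4: exit scope (depth=1)
Step 5: exit scope (depth=0)
Step 6: enter scope (depth=1)
Step 7: declare c=(read e)=77 at depth 1
Step 8: declare e=(read c)=77 at depth 1
Step 9: exit scope (depth=0)
Step 10: enter scope (depth=1)
Step 11: declare a=(read e)=77 at depth 1
Visible at query point: a=77 e=77

Answer: 77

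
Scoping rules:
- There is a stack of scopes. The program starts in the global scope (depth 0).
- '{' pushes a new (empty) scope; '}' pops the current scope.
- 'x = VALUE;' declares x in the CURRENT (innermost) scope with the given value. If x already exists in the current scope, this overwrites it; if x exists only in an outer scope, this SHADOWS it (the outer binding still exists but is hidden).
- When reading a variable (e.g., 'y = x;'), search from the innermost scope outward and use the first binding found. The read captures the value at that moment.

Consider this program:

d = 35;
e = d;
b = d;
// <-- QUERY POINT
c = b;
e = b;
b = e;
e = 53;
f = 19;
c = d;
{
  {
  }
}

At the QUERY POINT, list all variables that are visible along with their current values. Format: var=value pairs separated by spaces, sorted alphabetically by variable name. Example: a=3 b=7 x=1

Step 1: declare d=35 at depth 0
Step 2: declare e=(read d)=35 at depth 0
Step 3: declare b=(read d)=35 at depth 0
Visible at query point: b=35 d=35 e=35

Answer: b=35 d=35 e=35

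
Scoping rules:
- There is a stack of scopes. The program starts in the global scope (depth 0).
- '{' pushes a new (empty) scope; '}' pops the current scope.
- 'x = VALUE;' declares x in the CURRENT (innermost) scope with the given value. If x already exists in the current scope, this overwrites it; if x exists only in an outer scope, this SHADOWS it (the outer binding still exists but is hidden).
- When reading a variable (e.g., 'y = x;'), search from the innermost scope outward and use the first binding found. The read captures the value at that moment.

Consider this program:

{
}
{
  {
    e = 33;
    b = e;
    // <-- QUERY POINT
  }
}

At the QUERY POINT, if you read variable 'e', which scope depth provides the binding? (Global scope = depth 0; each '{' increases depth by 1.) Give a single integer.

Answer: 2

Derivation:
Step 1: enter scope (depth=1)
Step 2: exit scope (depth=0)
Step 3: enter scope (depth=1)
Step 4: enter scope (depth=2)
Step 5: declare e=33 at depth 2
Step 6: declare b=(read e)=33 at depth 2
Visible at query point: b=33 e=33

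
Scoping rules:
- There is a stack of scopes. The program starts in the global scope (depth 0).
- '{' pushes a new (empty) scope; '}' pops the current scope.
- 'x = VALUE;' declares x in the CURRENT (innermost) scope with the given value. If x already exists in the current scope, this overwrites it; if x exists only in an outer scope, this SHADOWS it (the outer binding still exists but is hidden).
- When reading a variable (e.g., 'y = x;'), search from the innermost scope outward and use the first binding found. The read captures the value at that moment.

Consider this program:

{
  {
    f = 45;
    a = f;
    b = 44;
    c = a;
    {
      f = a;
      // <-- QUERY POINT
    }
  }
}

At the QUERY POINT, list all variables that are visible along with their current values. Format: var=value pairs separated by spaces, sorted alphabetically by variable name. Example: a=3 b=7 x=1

Answer: a=45 b=44 c=45 f=45

Derivation:
Step 1: enter scope (depth=1)
Step 2: enter scope (depth=2)
Step 3: declare f=45 at depth 2
Step 4: declare a=(read f)=45 at depth 2
Step 5: declare b=44 at depth 2
Step 6: declare c=(read a)=45 at depth 2
Step 7: enter scope (depth=3)
Step 8: declare f=(read a)=45 at depth 3
Visible at query point: a=45 b=44 c=45 f=45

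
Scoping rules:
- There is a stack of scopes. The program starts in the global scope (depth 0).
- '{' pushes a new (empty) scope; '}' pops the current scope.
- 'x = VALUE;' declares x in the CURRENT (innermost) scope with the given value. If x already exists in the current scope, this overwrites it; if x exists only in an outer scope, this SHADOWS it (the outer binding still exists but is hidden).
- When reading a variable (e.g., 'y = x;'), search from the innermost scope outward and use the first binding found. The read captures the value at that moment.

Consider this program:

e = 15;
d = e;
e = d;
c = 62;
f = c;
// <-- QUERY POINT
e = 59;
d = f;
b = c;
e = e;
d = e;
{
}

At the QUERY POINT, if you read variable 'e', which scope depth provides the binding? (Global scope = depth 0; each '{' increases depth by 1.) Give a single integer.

Step 1: declare e=15 at depth 0
Step 2: declare d=(read e)=15 at depth 0
Step 3: declare e=(read d)=15 at depth 0
Step 4: declare c=62 at depth 0
Step 5: declare f=(read c)=62 at depth 0
Visible at query point: c=62 d=15 e=15 f=62

Answer: 0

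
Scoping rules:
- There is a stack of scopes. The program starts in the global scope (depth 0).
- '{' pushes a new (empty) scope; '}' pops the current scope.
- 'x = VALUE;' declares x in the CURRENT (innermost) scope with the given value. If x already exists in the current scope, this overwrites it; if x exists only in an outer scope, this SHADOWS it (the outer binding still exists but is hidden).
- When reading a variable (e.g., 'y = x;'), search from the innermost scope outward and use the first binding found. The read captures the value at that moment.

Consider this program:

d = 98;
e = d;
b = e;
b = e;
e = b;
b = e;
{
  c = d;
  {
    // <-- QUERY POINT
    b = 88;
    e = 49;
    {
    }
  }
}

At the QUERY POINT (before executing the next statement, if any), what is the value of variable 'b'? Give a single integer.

Step 1: declare d=98 at depth 0
Step 2: declare e=(read d)=98 at depth 0
Step 3: declare b=(read e)=98 at depth 0
Step 4: declare b=(read e)=98 at depth 0
Step 5: declare e=(read b)=98 at depth 0
Step 6: declare b=(read e)=98 at depth 0
Step 7: enter scope (depth=1)
Step 8: declare c=(read d)=98 at depth 1
Step 9: enter scope (depth=2)
Visible at query point: b=98 c=98 d=98 e=98

Answer: 98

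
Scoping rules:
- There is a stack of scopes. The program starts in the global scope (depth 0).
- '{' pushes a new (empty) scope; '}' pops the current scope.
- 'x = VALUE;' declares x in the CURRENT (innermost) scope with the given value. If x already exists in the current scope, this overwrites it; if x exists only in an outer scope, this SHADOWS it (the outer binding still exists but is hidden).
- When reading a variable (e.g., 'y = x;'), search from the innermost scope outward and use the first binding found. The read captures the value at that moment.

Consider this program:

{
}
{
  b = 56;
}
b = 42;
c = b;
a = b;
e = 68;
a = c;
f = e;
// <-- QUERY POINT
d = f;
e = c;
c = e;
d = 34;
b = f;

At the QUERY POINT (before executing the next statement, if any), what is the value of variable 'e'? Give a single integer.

Step 1: enter scope (depth=1)
Step 2: exit scope (depth=0)
Step 3: enter scope (depth=1)
Step 4: declare b=56 at depth 1
Step 5: exit scope (depth=0)
Step 6: declare b=42 at depth 0
Step 7: declare c=(read b)=42 at depth 0
Step 8: declare a=(read b)=42 at depth 0
Step 9: declare e=68 at depth 0
Step 10: declare a=(read c)=42 at depth 0
Step 11: declare f=(read e)=68 at depth 0
Visible at query point: a=42 b=42 c=42 e=68 f=68

Answer: 68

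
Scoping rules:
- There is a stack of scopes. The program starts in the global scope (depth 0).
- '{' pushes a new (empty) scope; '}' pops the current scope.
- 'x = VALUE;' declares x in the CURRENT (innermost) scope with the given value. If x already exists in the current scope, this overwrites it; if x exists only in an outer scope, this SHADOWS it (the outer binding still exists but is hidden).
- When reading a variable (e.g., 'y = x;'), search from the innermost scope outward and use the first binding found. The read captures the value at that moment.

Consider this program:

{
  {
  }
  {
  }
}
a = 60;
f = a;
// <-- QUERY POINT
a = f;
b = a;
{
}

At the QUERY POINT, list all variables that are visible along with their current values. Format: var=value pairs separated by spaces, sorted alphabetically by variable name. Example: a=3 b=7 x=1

Step 1: enter scope (depth=1)
Step 2: enter scope (depth=2)
Step 3: exit scope (depth=1)
Step 4: enter scope (depth=2)
Step 5: exit scope (depth=1)
Step 6: exit scope (depth=0)
Step 7: declare a=60 at depth 0
Step 8: declare f=(read a)=60 at depth 0
Visible at query point: a=60 f=60

Answer: a=60 f=60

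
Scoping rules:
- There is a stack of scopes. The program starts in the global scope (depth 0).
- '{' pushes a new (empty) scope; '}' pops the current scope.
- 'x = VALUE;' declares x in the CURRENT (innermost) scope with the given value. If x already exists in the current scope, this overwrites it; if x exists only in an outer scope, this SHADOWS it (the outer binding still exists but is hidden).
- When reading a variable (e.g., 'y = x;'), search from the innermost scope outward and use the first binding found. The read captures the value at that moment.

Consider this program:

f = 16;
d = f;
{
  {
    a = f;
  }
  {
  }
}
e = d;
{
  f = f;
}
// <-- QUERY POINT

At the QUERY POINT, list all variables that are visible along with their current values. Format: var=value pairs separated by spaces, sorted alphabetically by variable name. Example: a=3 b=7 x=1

Step 1: declare f=16 at depth 0
Step 2: declare d=(read f)=16 at depth 0
Step 3: enter scope (depth=1)
Step 4: enter scope (depth=2)
Step 5: declare a=(read f)=16 at depth 2
Step 6: exit scope (depth=1)
Step 7: enter scope (depth=2)
Step 8: exit scope (depth=1)
Step 9: exit scope (depth=0)
Step 10: declare e=(read d)=16 at depth 0
Step 11: enter scope (depth=1)
Step 12: declare f=(read f)=16 at depth 1
Step 13: exit scope (depth=0)
Visible at query point: d=16 e=16 f=16

Answer: d=16 e=16 f=16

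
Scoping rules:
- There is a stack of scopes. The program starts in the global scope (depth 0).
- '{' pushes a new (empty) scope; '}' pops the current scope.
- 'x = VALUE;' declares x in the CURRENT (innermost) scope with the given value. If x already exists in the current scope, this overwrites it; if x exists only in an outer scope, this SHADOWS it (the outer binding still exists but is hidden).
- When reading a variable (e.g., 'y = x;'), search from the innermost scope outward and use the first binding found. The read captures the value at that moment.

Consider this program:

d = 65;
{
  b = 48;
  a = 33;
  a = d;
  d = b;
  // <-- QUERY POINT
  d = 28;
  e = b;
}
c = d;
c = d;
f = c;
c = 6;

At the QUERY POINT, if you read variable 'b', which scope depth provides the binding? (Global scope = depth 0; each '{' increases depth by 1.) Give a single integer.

Step 1: declare d=65 at depth 0
Step 2: enter scope (depth=1)
Step 3: declare b=48 at depth 1
Step 4: declare a=33 at depth 1
Step 5: declare a=(read d)=65 at depth 1
Step 6: declare d=(read b)=48 at depth 1
Visible at query point: a=65 b=48 d=48

Answer: 1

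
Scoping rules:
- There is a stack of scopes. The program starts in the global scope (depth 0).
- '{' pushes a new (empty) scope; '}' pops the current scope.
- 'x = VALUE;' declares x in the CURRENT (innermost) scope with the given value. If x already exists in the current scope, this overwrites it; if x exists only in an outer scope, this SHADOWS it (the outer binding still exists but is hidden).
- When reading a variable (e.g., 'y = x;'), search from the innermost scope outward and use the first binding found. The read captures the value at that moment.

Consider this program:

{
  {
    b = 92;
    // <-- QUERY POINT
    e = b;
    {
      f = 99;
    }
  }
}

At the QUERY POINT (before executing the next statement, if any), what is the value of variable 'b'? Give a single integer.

Step 1: enter scope (depth=1)
Step 2: enter scope (depth=2)
Step 3: declare b=92 at depth 2
Visible at query point: b=92

Answer: 92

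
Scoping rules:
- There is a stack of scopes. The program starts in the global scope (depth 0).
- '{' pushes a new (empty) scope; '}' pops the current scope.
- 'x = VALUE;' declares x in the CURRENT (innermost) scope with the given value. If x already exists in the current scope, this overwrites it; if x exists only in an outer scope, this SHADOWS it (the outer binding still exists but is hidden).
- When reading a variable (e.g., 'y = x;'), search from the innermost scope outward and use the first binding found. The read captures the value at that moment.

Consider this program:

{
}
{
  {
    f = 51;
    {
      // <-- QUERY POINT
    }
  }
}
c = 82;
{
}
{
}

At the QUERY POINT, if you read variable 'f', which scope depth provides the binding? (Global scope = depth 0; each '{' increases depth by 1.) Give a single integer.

Answer: 2

Derivation:
Step 1: enter scope (depth=1)
Step 2: exit scope (depth=0)
Step 3: enter scope (depth=1)
Step 4: enter scope (depth=2)
Step 5: declare f=51 at depth 2
Step 6: enter scope (depth=3)
Visible at query point: f=51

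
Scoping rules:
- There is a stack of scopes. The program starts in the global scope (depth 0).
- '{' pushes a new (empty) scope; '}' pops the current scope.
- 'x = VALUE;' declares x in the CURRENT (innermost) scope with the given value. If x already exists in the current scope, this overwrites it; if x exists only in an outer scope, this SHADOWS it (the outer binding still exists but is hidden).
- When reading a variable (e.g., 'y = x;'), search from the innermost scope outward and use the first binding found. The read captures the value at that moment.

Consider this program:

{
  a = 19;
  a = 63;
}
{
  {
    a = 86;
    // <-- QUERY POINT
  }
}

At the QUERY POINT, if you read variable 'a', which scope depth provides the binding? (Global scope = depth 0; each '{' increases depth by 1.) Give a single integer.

Answer: 2

Derivation:
Step 1: enter scope (depth=1)
Step 2: declare a=19 at depth 1
Step 3: declare a=63 at depth 1
Step 4: exit scope (depth=0)
Step 5: enter scope (depth=1)
Step 6: enter scope (depth=2)
Step 7: declare a=86 at depth 2
Visible at query point: a=86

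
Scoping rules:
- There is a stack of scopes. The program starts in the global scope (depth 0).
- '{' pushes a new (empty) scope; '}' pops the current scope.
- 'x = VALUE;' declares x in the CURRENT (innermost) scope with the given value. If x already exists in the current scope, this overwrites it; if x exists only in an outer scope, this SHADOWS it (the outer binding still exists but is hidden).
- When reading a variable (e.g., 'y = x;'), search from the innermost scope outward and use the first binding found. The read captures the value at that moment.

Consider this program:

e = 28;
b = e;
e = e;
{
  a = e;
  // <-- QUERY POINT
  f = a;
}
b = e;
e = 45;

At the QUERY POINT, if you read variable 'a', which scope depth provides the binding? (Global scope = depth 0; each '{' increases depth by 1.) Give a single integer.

Step 1: declare e=28 at depth 0
Step 2: declare b=(read e)=28 at depth 0
Step 3: declare e=(read e)=28 at depth 0
Step 4: enter scope (depth=1)
Step 5: declare a=(read e)=28 at depth 1
Visible at query point: a=28 b=28 e=28

Answer: 1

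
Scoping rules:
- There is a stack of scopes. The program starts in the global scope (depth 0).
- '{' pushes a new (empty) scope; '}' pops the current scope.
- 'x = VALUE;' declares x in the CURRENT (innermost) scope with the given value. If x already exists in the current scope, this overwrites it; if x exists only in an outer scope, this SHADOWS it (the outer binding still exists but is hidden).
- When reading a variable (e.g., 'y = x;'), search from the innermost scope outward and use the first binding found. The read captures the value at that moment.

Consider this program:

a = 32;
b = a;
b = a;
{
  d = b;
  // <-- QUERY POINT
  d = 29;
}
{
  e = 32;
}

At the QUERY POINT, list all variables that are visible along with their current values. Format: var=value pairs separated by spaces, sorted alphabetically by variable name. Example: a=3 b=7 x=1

Answer: a=32 b=32 d=32

Derivation:
Step 1: declare a=32 at depth 0
Step 2: declare b=(read a)=32 at depth 0
Step 3: declare b=(read a)=32 at depth 0
Step 4: enter scope (depth=1)
Step 5: declare d=(read b)=32 at depth 1
Visible at query point: a=32 b=32 d=32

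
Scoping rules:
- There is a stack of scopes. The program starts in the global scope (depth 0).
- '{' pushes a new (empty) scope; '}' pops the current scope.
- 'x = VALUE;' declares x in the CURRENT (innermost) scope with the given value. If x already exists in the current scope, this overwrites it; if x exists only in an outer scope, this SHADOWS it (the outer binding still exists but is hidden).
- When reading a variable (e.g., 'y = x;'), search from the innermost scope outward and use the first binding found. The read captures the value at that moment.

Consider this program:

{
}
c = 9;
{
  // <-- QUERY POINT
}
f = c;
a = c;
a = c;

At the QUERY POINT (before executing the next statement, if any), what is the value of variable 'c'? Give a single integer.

Step 1: enter scope (depth=1)
Step 2: exit scope (depth=0)
Step 3: declare c=9 at depth 0
Step 4: enter scope (depth=1)
Visible at query point: c=9

Answer: 9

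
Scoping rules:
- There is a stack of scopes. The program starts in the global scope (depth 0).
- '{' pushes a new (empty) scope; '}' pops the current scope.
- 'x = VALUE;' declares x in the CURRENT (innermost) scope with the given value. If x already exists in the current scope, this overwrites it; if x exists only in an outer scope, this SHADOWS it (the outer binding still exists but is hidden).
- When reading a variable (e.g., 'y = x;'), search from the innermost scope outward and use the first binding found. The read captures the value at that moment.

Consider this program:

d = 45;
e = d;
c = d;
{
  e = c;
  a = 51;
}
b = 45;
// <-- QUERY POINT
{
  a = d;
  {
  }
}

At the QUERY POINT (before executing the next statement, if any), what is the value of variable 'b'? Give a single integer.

Step 1: declare d=45 at depth 0
Step 2: declare e=(read d)=45 at depth 0
Step 3: declare c=(read d)=45 at depth 0
Step 4: enter scope (depth=1)
Step 5: declare e=(read c)=45 at depth 1
Step 6: declare a=51 at depth 1
Step 7: exit scope (depth=0)
Step 8: declare b=45 at depth 0
Visible at query point: b=45 c=45 d=45 e=45

Answer: 45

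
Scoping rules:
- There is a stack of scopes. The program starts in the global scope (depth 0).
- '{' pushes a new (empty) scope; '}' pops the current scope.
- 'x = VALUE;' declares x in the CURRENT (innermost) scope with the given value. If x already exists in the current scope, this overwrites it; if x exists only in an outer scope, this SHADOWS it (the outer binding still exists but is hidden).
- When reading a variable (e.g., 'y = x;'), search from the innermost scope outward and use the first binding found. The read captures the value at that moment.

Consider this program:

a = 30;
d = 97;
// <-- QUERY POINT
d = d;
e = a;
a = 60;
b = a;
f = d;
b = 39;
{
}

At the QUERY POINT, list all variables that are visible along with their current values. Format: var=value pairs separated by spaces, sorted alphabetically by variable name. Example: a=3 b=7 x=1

Step 1: declare a=30 at depth 0
Step 2: declare d=97 at depth 0
Visible at query point: a=30 d=97

Answer: a=30 d=97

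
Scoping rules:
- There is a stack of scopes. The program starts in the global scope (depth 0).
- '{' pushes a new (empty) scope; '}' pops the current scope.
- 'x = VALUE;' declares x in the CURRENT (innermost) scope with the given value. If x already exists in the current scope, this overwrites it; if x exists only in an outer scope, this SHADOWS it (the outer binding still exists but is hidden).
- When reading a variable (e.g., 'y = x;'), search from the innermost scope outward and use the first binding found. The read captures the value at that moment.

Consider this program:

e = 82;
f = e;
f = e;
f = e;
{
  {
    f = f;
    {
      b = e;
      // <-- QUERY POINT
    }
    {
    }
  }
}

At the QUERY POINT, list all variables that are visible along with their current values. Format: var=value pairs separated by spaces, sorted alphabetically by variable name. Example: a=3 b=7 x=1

Answer: b=82 e=82 f=82

Derivation:
Step 1: declare e=82 at depth 0
Step 2: declare f=(read e)=82 at depth 0
Step 3: declare f=(read e)=82 at depth 0
Step 4: declare f=(read e)=82 at depth 0
Step 5: enter scope (depth=1)
Step 6: enter scope (depth=2)
Step 7: declare f=(read f)=82 at depth 2
Step 8: enter scope (depth=3)
Step 9: declare b=(read e)=82 at depth 3
Visible at query point: b=82 e=82 f=82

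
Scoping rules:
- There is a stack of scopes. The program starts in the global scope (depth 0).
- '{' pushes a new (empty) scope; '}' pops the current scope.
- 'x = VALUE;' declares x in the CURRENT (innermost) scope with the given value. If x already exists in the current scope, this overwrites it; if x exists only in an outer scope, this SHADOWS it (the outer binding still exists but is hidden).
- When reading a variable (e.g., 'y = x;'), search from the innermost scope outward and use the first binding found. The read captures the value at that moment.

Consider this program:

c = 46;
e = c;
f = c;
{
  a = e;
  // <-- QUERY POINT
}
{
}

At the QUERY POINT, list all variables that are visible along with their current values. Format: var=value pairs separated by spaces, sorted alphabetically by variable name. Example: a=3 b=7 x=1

Step 1: declare c=46 at depth 0
Step 2: declare e=(read c)=46 at depth 0
Step 3: declare f=(read c)=46 at depth 0
Step 4: enter scope (depth=1)
Step 5: declare a=(read e)=46 at depth 1
Visible at query point: a=46 c=46 e=46 f=46

Answer: a=46 c=46 e=46 f=46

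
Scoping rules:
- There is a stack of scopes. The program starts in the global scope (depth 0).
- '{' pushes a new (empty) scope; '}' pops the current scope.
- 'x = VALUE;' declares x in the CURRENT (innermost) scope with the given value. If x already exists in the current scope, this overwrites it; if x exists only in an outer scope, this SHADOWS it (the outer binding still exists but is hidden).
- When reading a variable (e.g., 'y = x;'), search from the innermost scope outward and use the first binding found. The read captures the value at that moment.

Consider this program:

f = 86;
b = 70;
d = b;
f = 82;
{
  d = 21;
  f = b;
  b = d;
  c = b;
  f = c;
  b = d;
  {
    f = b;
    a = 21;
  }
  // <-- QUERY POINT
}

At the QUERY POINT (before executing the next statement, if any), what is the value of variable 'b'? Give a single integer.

Answer: 21

Derivation:
Step 1: declare f=86 at depth 0
Step 2: declare b=70 at depth 0
Step 3: declare d=(read b)=70 at depth 0
Step 4: declare f=82 at depth 0
Step 5: enter scope (depth=1)
Step 6: declare d=21 at depth 1
Step 7: declare f=(read b)=70 at depth 1
Step 8: declare b=(read d)=21 at depth 1
Step 9: declare c=(read b)=21 at depth 1
Step 10: declare f=(read c)=21 at depth 1
Step 11: declare b=(read d)=21 at depth 1
Step 12: enter scope (depth=2)
Step 13: declare f=(read b)=21 at depth 2
Step 14: declare a=21 at depth 2
Step 15: exit scope (depth=1)
Visible at query point: b=21 c=21 d=21 f=21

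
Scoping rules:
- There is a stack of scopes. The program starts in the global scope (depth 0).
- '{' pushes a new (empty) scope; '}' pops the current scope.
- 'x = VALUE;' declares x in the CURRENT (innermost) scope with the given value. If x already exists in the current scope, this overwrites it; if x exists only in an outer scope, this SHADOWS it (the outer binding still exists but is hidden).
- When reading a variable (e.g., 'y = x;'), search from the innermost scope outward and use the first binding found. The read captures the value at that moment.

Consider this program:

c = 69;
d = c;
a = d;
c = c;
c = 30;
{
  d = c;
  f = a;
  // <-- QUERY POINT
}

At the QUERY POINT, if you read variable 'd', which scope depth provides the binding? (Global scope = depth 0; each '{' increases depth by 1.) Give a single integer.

Answer: 1

Derivation:
Step 1: declare c=69 at depth 0
Step 2: declare d=(read c)=69 at depth 0
Step 3: declare a=(read d)=69 at depth 0
Step 4: declare c=(read c)=69 at depth 0
Step 5: declare c=30 at depth 0
Step 6: enter scope (depth=1)
Step 7: declare d=(read c)=30 at depth 1
Step 8: declare f=(read a)=69 at depth 1
Visible at query point: a=69 c=30 d=30 f=69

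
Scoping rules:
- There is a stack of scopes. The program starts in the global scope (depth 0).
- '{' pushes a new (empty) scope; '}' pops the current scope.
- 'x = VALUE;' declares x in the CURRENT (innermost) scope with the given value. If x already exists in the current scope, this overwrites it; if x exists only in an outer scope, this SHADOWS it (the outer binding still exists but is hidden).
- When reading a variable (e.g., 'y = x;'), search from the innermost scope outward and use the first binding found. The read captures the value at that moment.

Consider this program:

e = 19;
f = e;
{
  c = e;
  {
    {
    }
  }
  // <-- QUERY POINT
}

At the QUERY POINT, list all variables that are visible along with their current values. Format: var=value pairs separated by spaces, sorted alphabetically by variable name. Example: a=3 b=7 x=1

Answer: c=19 e=19 f=19

Derivation:
Step 1: declare e=19 at depth 0
Step 2: declare f=(read e)=19 at depth 0
Step 3: enter scope (depth=1)
Step 4: declare c=(read e)=19 at depth 1
Step 5: enter scope (depth=2)
Step 6: enter scope (depth=3)
Step 7: exit scope (depth=2)
Step 8: exit scope (depth=1)
Visible at query point: c=19 e=19 f=19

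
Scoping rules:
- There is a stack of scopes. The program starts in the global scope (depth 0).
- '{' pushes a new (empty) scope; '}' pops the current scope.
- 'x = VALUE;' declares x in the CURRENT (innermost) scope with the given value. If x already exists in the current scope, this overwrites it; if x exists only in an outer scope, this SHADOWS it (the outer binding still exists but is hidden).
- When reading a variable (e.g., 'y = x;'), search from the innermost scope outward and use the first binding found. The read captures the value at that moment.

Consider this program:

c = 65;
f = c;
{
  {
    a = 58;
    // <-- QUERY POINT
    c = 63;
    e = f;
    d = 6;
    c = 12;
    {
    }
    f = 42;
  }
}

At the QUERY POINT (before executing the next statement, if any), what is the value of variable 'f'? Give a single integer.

Step 1: declare c=65 at depth 0
Step 2: declare f=(read c)=65 at depth 0
Step 3: enter scope (depth=1)
Step 4: enter scope (depth=2)
Step 5: declare a=58 at depth 2
Visible at query point: a=58 c=65 f=65

Answer: 65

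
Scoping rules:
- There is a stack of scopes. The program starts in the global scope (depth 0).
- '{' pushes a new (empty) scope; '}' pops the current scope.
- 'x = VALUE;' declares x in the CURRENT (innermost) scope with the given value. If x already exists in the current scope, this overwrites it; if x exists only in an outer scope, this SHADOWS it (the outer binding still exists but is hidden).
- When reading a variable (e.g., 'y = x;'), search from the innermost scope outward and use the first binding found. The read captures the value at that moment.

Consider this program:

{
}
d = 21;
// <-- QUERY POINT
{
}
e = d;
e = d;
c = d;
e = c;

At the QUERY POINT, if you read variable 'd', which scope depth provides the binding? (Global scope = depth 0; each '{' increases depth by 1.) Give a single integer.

Answer: 0

Derivation:
Step 1: enter scope (depth=1)
Step 2: exit scope (depth=0)
Step 3: declare d=21 at depth 0
Visible at query point: d=21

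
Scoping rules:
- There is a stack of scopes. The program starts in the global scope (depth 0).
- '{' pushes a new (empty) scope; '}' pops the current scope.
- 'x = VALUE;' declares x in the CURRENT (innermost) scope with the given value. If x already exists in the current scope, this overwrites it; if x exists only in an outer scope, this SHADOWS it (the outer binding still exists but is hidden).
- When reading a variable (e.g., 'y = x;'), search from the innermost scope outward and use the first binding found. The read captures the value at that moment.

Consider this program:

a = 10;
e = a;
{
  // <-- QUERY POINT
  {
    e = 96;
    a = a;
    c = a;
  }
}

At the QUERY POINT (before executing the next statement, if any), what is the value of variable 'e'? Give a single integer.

Step 1: declare a=10 at depth 0
Step 2: declare e=(read a)=10 at depth 0
Step 3: enter scope (depth=1)
Visible at query point: a=10 e=10

Answer: 10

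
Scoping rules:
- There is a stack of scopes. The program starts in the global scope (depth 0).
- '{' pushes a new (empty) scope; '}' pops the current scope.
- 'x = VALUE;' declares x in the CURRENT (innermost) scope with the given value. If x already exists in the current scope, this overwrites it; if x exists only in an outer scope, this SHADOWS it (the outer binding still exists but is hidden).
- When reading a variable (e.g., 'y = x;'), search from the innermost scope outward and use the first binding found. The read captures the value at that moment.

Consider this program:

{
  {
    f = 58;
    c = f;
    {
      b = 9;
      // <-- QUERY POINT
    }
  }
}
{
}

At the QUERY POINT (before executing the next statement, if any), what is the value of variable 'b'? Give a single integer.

Answer: 9

Derivation:
Step 1: enter scope (depth=1)
Step 2: enter scope (depth=2)
Step 3: declare f=58 at depth 2
Step 4: declare c=(read f)=58 at depth 2
Step 5: enter scope (depth=3)
Step 6: declare b=9 at depth 3
Visible at query point: b=9 c=58 f=58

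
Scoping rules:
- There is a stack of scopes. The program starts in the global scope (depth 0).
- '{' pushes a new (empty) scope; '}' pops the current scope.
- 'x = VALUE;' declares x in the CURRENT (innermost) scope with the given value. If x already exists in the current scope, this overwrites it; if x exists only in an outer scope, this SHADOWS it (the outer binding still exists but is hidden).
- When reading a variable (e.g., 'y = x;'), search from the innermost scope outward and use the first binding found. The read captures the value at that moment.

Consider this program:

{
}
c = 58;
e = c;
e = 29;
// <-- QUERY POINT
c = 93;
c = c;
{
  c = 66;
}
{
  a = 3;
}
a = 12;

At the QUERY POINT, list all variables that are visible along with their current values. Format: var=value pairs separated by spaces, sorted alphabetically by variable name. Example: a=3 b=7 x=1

Answer: c=58 e=29

Derivation:
Step 1: enter scope (depth=1)
Step 2: exit scope (depth=0)
Step 3: declare c=58 at depth 0
Step 4: declare e=(read c)=58 at depth 0
Step 5: declare e=29 at depth 0
Visible at query point: c=58 e=29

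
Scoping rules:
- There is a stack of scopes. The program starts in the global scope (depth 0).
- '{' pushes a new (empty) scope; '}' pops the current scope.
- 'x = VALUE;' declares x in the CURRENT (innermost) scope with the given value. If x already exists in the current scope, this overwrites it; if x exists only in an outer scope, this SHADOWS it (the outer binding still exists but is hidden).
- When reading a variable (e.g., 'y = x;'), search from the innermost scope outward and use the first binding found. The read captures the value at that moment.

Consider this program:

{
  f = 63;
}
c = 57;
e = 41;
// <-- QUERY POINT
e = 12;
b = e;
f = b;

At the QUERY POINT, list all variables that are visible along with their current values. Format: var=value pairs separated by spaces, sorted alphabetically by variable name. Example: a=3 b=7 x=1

Answer: c=57 e=41

Derivation:
Step 1: enter scope (depth=1)
Step 2: declare f=63 at depth 1
Step 3: exit scope (depth=0)
Step 4: declare c=57 at depth 0
Step 5: declare e=41 at depth 0
Visible at query point: c=57 e=41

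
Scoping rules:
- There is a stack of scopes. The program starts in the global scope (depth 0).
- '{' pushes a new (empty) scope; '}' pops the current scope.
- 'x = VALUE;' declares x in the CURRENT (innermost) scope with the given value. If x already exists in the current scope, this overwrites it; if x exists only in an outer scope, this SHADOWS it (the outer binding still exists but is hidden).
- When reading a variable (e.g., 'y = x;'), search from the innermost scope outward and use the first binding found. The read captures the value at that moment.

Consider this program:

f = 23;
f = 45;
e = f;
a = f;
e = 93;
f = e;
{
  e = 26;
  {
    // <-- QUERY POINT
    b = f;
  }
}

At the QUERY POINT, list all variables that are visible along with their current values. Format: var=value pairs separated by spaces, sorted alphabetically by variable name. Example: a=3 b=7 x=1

Step 1: declare f=23 at depth 0
Step 2: declare f=45 at depth 0
Step 3: declare e=(read f)=45 at depth 0
Step 4: declare a=(read f)=45 at depth 0
Step 5: declare e=93 at depth 0
Step 6: declare f=(read e)=93 at depth 0
Step 7: enter scope (depth=1)
Step 8: declare e=26 at depth 1
Step 9: enter scope (depth=2)
Visible at query point: a=45 e=26 f=93

Answer: a=45 e=26 f=93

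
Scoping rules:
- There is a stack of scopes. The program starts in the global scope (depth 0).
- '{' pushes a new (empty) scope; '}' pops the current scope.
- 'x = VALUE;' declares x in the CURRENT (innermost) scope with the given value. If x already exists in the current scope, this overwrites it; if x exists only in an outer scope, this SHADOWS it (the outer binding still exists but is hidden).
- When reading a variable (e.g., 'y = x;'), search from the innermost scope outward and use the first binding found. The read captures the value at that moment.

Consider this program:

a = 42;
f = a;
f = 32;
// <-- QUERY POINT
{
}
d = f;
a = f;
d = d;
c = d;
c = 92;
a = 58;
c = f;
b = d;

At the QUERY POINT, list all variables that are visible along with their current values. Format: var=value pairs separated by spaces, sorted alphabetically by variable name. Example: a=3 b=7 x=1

Step 1: declare a=42 at depth 0
Step 2: declare f=(read a)=42 at depth 0
Step 3: declare f=32 at depth 0
Visible at query point: a=42 f=32

Answer: a=42 f=32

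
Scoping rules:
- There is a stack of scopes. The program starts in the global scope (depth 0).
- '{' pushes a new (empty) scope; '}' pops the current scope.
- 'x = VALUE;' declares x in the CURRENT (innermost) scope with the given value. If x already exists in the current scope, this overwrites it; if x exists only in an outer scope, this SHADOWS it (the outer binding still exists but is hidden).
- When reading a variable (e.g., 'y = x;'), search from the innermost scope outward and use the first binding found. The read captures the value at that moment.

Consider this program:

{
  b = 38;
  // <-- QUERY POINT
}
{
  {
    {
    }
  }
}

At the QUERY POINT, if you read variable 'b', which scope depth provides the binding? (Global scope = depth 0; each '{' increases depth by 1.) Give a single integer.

Answer: 1

Derivation:
Step 1: enter scope (depth=1)
Step 2: declare b=38 at depth 1
Visible at query point: b=38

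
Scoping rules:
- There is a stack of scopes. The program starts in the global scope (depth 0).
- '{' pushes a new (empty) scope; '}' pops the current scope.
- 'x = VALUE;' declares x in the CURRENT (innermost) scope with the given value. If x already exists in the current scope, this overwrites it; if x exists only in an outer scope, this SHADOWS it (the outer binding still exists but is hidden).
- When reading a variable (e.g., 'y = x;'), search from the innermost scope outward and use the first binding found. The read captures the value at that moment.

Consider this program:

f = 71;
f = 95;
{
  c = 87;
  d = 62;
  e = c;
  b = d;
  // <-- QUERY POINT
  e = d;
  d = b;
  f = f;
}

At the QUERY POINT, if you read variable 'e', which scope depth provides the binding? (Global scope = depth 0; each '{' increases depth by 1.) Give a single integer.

Step 1: declare f=71 at depth 0
Step 2: declare f=95 at depth 0
Step 3: enter scope (depth=1)
Step 4: declare c=87 at depth 1
Step 5: declare d=62 at depth 1
Step 6: declare e=(read c)=87 at depth 1
Step 7: declare b=(read d)=62 at depth 1
Visible at query point: b=62 c=87 d=62 e=87 f=95

Answer: 1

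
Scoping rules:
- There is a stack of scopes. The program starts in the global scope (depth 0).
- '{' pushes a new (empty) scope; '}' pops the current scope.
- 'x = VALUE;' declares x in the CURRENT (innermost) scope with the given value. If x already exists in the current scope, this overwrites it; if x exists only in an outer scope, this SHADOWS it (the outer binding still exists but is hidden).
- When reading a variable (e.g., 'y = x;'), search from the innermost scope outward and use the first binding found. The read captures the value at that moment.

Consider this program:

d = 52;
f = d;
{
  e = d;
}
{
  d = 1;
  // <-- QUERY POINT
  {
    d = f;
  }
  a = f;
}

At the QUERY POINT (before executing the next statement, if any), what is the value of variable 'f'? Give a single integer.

Step 1: declare d=52 at depth 0
Step 2: declare f=(read d)=52 at depth 0
Step 3: enter scope (depth=1)
Step 4: declare e=(read d)=52 at depth 1
Step 5: exit scope (depth=0)
Step 6: enter scope (depth=1)
Step 7: declare d=1 at depth 1
Visible at query point: d=1 f=52

Answer: 52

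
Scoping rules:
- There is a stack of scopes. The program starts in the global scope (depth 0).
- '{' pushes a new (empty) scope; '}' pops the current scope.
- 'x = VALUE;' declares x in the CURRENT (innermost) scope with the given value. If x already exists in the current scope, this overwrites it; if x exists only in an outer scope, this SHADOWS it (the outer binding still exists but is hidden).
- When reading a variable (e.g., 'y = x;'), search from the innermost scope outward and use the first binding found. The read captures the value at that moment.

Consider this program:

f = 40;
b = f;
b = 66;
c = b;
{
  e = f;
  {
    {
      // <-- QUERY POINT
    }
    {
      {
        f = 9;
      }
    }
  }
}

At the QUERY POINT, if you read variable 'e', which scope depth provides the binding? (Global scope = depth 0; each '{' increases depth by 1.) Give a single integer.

Answer: 1

Derivation:
Step 1: declare f=40 at depth 0
Step 2: declare b=(read f)=40 at depth 0
Step 3: declare b=66 at depth 0
Step 4: declare c=(read b)=66 at depth 0
Step 5: enter scope (depth=1)
Step 6: declare e=(read f)=40 at depth 1
Step 7: enter scope (depth=2)
Step 8: enter scope (depth=3)
Visible at query point: b=66 c=66 e=40 f=40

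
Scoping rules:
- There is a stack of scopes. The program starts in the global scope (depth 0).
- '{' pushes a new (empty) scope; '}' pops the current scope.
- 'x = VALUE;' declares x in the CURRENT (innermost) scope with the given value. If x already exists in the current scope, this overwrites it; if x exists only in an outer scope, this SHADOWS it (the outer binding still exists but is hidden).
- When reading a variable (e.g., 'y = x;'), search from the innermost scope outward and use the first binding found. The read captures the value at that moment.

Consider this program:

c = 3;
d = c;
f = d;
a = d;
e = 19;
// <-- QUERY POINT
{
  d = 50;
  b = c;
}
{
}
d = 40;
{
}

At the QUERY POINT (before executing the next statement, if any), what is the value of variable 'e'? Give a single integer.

Step 1: declare c=3 at depth 0
Step 2: declare d=(read c)=3 at depth 0
Step 3: declare f=(read d)=3 at depth 0
Step 4: declare a=(read d)=3 at depth 0
Step 5: declare e=19 at depth 0
Visible at query point: a=3 c=3 d=3 e=19 f=3

Answer: 19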